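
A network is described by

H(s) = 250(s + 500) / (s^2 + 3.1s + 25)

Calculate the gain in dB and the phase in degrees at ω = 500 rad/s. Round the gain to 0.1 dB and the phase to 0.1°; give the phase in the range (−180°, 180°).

-3.0 dB, -134.6°

At s = jω = j500:
zero (s+500): 500 + j500 → |·| = √(500²+500²) = √500000 ≈ 707.11, ∠ = arctan(500/500) ≈ 45.00°
quadratic: (j500)² + 3.1·j500 + 25 = -249975 + j1550 → |·| ≈ 2.4998e+05, ∠ ≈ 179.64°
|H| = 250 · 707.11 / 2.4998e+05 ≈ 0.70717
Gain = 20 log₁₀(0.70717) ≈ -3.01 dB
∠H = 45.00° − 179.64° = -134.64°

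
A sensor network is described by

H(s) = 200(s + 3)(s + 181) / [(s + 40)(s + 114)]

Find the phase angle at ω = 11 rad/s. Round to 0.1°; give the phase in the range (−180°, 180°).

57.3°

At s = jω = j11:
zero (s+3): 3 + j11 → |·| = √(3²+11²) = √130 ≈ 11.402, ∠ = arctan(11/3) ≈ 74.74°
zero (s+181): 181 + j11 → |·| = √(181²+11²) = √32882 ≈ 181.33, ∠ = arctan(11/181) ≈ 3.48°
pole (s+40): 40 + j11 → |·| = √(40²+11²) = √1721 ≈ 41.485, ∠ = arctan(11/40) ≈ 15.38°
pole (s+114): 114 + j11 → |·| = √(114²+11²) = √13117 ≈ 114.53, ∠ = arctan(11/114) ≈ 5.51°
∠H = 78.22° − 20.89° = 57.33°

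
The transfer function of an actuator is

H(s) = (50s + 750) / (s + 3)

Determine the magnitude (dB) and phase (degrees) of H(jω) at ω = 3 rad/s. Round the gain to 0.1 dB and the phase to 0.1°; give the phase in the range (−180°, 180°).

45.1 dB, -33.7°

Substitute s = j3:
Numerator: 50(j3) + 750 = 750 + j150
Denominator: (j3) + 3 = 3 + j3
|N| = √(750² + 150²) ≈ 764.85, ∠N ≈ 11.31°
|D| = √(3² + 3²) ≈ 4.2426, ∠D ≈ 45.00°
|H| = 764.85 / 4.2426 ≈ 180.28
Gain = 20 log₁₀(180.28) ≈ 45.12 dB
∠H = 11.31° − 45.00° = -33.69°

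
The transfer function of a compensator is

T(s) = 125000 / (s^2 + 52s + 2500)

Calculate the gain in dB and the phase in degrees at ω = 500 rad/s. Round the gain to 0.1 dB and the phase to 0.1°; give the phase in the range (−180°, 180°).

-6.0 dB, -174.0°

At s = jω = j500:
quadratic: (j500)² + 52·j500 + 2500 = -247500 + j26000 → |·| ≈ 2.4886e+05, ∠ ≈ 174.00°
|T| = 125000 / 2.4886e+05 ≈ 0.50229
Gain = 20 log₁₀(0.50229) ≈ -5.98 dB
∠T = 0.00° − 174.00° = -174.00°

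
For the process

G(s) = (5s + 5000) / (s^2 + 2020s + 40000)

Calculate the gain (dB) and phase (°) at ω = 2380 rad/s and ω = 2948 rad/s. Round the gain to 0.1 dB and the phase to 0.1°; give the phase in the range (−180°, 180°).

ω = 2380: -55.2 dB, -72.3°; ω = 2948: -56.6 dB, -74.2°

Substitute s = j2380:
Numerator: 5(j2380) + 5000 = 5000 + j11900
Denominator: (j2380)^2 + 2020(j2380) + 40000 = -5624400 + j4807600
|N| = √(5000² + 11900²) ≈ 12908, ∠N ≈ 67.21°
|D| = √(5624400² + 4807600²) ≈ 7.3991e+06, ∠D ≈ 139.48°
|G| = 12908 / 7.3991e+06 ≈ 0.0017445
Gain = 20 log₁₀(0.0017445) ≈ -55.17 dB
∠G = 67.21° − 139.48° = -72.27°

Substitute s = j2948:
Numerator: 5(j2948) + 5000 = 5000 + j14740
Denominator: (j2948)^2 + 2020(j2948) + 40000 = -8650704 + j5954960
|N| = √(5000² + 14740²) ≈ 15565, ∠N ≈ 71.26°
|D| = √(8650704² + 5954960²) ≈ 1.0502e+07, ∠D ≈ 145.46°
|G| = 15565 / 1.0502e+07 ≈ 0.0014821
Gain = 20 log₁₀(0.0014821) ≈ -56.58 dB
∠G = 71.26° − 145.46° = -74.20°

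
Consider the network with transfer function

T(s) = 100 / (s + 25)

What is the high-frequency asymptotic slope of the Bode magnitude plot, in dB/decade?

-20 dB/decade

Each pole contributes −20 dB/decade at high frequency; each zero contributes +20 dB/decade.
Net: 0 zero(s) − 1 pole(s) → -20 dB/decade.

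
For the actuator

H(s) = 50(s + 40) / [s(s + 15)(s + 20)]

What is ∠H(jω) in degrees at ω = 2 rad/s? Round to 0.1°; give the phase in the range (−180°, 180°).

At s = jω = j2:
zero (s+40): 40 + j2 → |·| = √(40²+2²) = √1604 ≈ 40.05, ∠ = arctan(2/40) ≈ 2.86°
pole (s+15): 15 + j2 → |·| = √(15²+2²) = √229 ≈ 15.133, ∠ = arctan(2/15) ≈ 7.59°
pole (s+20): 20 + j2 → |·| = √(20²+2²) = √404 ≈ 20.1, ∠ = arctan(2/20) ≈ 5.71°
pole at origin: |s| = 2, ∠ = 90.00° (in denominator)
∠H = 2.86° − 103.30° = -100.44°

-100.4°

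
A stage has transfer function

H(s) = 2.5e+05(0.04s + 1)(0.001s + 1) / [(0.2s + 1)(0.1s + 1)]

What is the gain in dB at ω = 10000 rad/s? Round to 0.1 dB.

54.0 dB

At ω = 10000 rad/s:
zero (1 + j10000·0.04) = 1 + j400 → |·| ≈ 400, ∠ ≈ 89.86°
zero (1 + j10000·0.001) = 1 + j10 → |·| ≈ 10.05, ∠ ≈ 84.29°
pole (1 + j10000·0.2) = 1 + j2000 → |·| ≈ 2000, ∠ ≈ 89.97°
pole (1 + j10000·0.1) = 1 + j1000 → |·| ≈ 1000, ∠ ≈ 89.94°
|H| = 2.5e+05 · 400 · 10.05 / (2000 · 1000) ≈ 502.5
Gain = 20 log₁₀(502.5) ≈ 54.02 dB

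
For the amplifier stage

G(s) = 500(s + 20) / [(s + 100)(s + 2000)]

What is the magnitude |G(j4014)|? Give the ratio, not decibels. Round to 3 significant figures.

At s = jω = j4014:
zero (s+20): 20 + j4014 → |·| = √(20²+4014²) = √16112596 ≈ 4014, ∠ = arctan(4014/20) ≈ 89.71°
pole (s+100): 100 + j4014 → |·| = √(100²+4014²) = √16122196 ≈ 4015.2, ∠ = arctan(4014/100) ≈ 88.57°
pole (s+2000): 2000 + j4014 → |·| = √(2000²+4014²) = √20112196 ≈ 4484.7, ∠ = arctan(4014/2000) ≈ 63.51°
|G| = 500 · 4014 / 1.8007e+07 ≈ 0.11146

0.111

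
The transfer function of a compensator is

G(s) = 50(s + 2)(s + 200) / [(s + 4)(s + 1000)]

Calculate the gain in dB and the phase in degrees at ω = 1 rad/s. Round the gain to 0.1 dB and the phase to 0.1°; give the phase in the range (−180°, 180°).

14.7 dB, 12.8°

At s = jω = j1:
zero (s+2): 2 + j1 → |·| = √(2²+1²) = √5 ≈ 2.2361, ∠ = arctan(1/2) ≈ 26.57°
zero (s+200): 200 + j1 → |·| = √(200²+1²) = √40001 ≈ 200, ∠ = arctan(1/200) ≈ 0.29°
pole (s+4): 4 + j1 → |·| = √(4²+1²) = √17 ≈ 4.1231, ∠ = arctan(1/4) ≈ 14.04°
pole (s+1000): 1000 + j1 → |·| = √(1000²+1²) = √1000001 ≈ 1000, ∠ = arctan(1/1000) ≈ 0.06°
|G| = 50 · 447.22 / 4123.1 ≈ 5.4233
Gain = 20 log₁₀(5.4233) ≈ 14.69 dB
∠G = 26.86° − 14.10° = 12.76°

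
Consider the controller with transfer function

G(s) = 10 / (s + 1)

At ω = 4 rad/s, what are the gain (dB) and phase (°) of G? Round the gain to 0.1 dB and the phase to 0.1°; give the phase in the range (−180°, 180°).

Substitute s = j4:
Numerator: 10 = 10 + j0
Denominator: (j4) + 1 = 1 + j4
|N| = √(10² + 0²) ≈ 10, ∠N ≈ 0.00°
|D| = √(1² + 4²) ≈ 4.1231, ∠D ≈ 75.96°
|G| = 10 / 4.1231 ≈ 2.4254
Gain = 20 log₁₀(2.4254) ≈ 7.70 dB
∠G = 0.00° − 75.96° = -75.96°

7.7 dB, -76.0°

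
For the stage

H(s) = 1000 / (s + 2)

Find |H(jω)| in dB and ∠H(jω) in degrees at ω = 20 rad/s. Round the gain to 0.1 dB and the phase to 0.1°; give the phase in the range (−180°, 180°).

Substitute s = j20:
Numerator: 1000 = 1000 + j0
Denominator: (j20) + 2 = 2 + j20
|N| = √(1000² + 0²) ≈ 1000, ∠N ≈ 0.00°
|D| = √(2² + 20²) ≈ 20.1, ∠D ≈ 84.29°
|H| = 1000 / 20.1 ≈ 49.751
Gain = 20 log₁₀(49.751) ≈ 33.94 dB
∠H = 0.00° − 84.29° = -84.29°

33.9 dB, -84.3°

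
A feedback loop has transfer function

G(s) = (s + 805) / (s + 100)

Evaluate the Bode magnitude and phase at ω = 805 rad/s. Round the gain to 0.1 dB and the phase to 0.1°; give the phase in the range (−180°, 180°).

2.9 dB, -37.9°

Substitute s = j805:
Numerator: (j805) + 805 = 805 + j805
Denominator: (j805) + 100 = 100 + j805
|N| = √(805² + 805²) ≈ 1138.4, ∠N ≈ 45.00°
|D| = √(100² + 805²) ≈ 811.19, ∠D ≈ 82.92°
|G| = 1138.4 / 811.19 ≈ 1.4034
Gain = 20 log₁₀(1.4034) ≈ 2.94 dB
∠G = 45.00° − 82.92° = -37.92°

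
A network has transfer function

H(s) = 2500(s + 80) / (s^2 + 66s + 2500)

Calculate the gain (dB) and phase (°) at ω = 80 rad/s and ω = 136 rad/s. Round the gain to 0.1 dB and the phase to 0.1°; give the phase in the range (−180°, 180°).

At s = jω = j80:
zero (s+80): 80 + j80 → |·| = √(80²+80²) = √12800 ≈ 113.14, ∠ = arctan(80/80) ≈ 45.00°
quadratic: (j80)² + 66·j80 + 2500 = -3900 + j5280 → |·| ≈ 6564.2, ∠ ≈ 126.45°
|H| = 2500 · 113.14 / 6564.2 ≈ 43.09
Gain = 20 log₁₀(43.09) ≈ 32.69 dB
∠H = 45.00° − 126.45° = -81.45°

At s = jω = j136:
zero (s+80): 80 + j136 → |·| = √(80²+136²) = √24896 ≈ 157.78, ∠ = arctan(136/80) ≈ 59.53°
quadratic: (j136)² + 66·j136 + 2500 = -15996 + j8976 → |·| ≈ 18342, ∠ ≈ 150.70°
|H| = 2500 · 157.78 / 18342 ≈ 21.505
Gain = 20 log₁₀(21.505) ≈ 26.65 dB
∠H = 59.53° − 150.70° = -91.17°

ω = 80: 32.7 dB, -81.5°; ω = 136: 26.7 dB, -91.2°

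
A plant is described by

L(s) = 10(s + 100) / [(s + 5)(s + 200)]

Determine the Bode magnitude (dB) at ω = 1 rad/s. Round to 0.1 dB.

-0.2 dB

At s = jω = j1:
zero (s+100): 100 + j1 → |·| = √(100²+1²) = √10001 ≈ 100, ∠ = arctan(1/100) ≈ 0.57°
pole (s+5): 5 + j1 → |·| = √(5²+1²) = √26 ≈ 5.099, ∠ = arctan(1/5) ≈ 11.31°
pole (s+200): 200 + j1 → |·| = √(200²+1²) = √40001 ≈ 200, ∠ = arctan(1/200) ≈ 0.29°
|L| = 10 · 100 / 1019.8 ≈ 0.98058
Gain = 20 log₁₀(0.98058) ≈ -0.17 dB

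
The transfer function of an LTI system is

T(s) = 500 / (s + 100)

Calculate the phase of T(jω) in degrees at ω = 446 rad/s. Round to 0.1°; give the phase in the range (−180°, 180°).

-77.4°

At s = jω = j446:
pole (s+100): 100 + j446 → |·| = √(100²+446²) = √208916 ≈ 457.07, ∠ = arctan(446/100) ≈ 77.36°
∠T = 0.00° − 77.36° = -77.36°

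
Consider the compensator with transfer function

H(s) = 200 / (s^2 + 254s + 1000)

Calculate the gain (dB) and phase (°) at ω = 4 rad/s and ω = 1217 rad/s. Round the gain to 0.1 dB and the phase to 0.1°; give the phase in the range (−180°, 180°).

Substitute s = j4:
Numerator: 200 = 200 + j0
Denominator: (j4)^2 + 254(j4) + 1000 = 984 + j1016
|N| = √(200² + 0²) ≈ 200, ∠N ≈ 0.00°
|D| = √(984² + 1016²) ≈ 1414.4, ∠D ≈ 45.92°
|H| = 200 / 1414.4 ≈ 0.1414
Gain = 20 log₁₀(0.1414) ≈ -16.99 dB
∠H = 0.00° − 45.92° = -45.92°

Substitute s = j1217:
Numerator: 200 = 200 + j0
Denominator: (j1217)^2 + 254(j1217) + 1000 = -1480089 + j309118
|N| = √(200² + 0²) ≈ 200, ∠N ≈ 0.00°
|D| = √(1480089² + 309118²) ≈ 1.512e+06, ∠D ≈ 168.20°
|H| = 200 / 1.512e+06 ≈ 0.00013228
Gain = 20 log₁₀(0.00013228) ≈ -77.57 dB
∠H = 0.00° − 168.20° = -168.20°

ω = 4: -17.0 dB, -45.9°; ω = 1217: -77.6 dB, -168.2°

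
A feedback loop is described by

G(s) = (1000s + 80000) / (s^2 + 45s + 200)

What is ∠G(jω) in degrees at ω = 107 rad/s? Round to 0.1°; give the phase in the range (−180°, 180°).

Substitute s = j107:
Numerator: 1000(j107) + 80000 = 80000 + j107000
Denominator: (j107)^2 + 45(j107) + 200 = -11249 + j4815
|N| = √(80000² + 107000²) ≈ 1.336e+05, ∠N ≈ 53.22°
|D| = √(11249² + 4815²) ≈ 12236, ∠D ≈ 156.83°
∠G = 53.22° − 156.83° = -103.61°

-103.6°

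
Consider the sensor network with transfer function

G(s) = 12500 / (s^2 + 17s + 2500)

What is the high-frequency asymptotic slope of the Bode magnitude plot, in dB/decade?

Each pole contributes −20 dB/decade at high frequency; each zero contributes +20 dB/decade.
Net: 0 zero(s) − 2 pole(s) → -40 dB/decade.

-40 dB/decade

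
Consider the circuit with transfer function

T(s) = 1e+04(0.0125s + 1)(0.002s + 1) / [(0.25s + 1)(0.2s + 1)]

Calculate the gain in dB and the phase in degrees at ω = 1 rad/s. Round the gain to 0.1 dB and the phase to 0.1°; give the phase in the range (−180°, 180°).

At ω = 1 rad/s:
zero (1 + j1·0.0125) = 1 + j0.0125 → |·| ≈ 1.0001, ∠ ≈ 0.72°
zero (1 + j1·0.002) = 1 + j0.002 → |·| ≈ 1, ∠ ≈ 0.11°
pole (1 + j1·0.25) = 1 + j0.25 → |·| ≈ 1.0308, ∠ ≈ 14.04°
pole (1 + j1·0.2) = 1 + j0.2 → |·| ≈ 1.0198, ∠ ≈ 11.31°
|T| = 1e+04 · 1.0001 · 1 / (1.0308 · 1.0198) ≈ 9513.8
Gain = 20 log₁₀(9513.8) ≈ 79.57 dB
∠T = (0.72° + 0.11°) − (14.04° + 11.31°) = -24.52°

79.6 dB, -24.5°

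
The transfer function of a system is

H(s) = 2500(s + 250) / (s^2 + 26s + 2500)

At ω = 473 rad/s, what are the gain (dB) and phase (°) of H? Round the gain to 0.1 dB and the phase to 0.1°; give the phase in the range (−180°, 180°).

At s = jω = j473:
zero (s+250): 250 + j473 → |·| = √(250²+473²) = √286229 ≈ 535, ∠ = arctan(473/250) ≈ 62.14°
quadratic: (j473)² + 26·j473 + 2500 = -221229 + j12298 → |·| ≈ 2.2157e+05, ∠ ≈ 176.82°
|H| = 2500 · 535 / 2.2157e+05 ≈ 6.0365
Gain = 20 log₁₀(6.0365) ≈ 15.62 dB
∠H = 62.14° − 176.82° = -114.68°

15.6 dB, -114.7°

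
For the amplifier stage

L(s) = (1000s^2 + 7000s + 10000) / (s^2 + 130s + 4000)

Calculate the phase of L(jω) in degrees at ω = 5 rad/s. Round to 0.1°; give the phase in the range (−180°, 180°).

Substitute s = j5:
Numerator: 1000(j5)^2 + 7000(j5) + 10000 = -15000 + j35000
Denominator: (j5)^2 + 130(j5) + 4000 = 3975 + j650
|N| = √(15000² + 35000²) ≈ 38079, ∠N ≈ 113.20°
|D| = √(3975² + 650²) ≈ 4027.8, ∠D ≈ 9.29°
∠L = 113.20° − 9.29° = 103.91°

103.9°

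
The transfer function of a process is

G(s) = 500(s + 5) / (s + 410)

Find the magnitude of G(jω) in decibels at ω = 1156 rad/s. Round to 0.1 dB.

At s = jω = j1156:
zero (s+5): 5 + j1156 → |·| = √(5²+1156²) = √1336361 ≈ 1156, ∠ = arctan(1156/5) ≈ 89.75°
pole (s+410): 410 + j1156 → |·| = √(410²+1156²) = √1504436 ≈ 1226.6, ∠ = arctan(1156/410) ≈ 70.47°
|G| = 500 · 1156 / 1226.6 ≈ 471.22
Gain = 20 log₁₀(471.22) ≈ 53.46 dB

53.5 dB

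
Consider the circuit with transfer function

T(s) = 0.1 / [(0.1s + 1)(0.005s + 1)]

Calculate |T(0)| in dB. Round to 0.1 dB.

-20.0 dB

T(0) = 0.1 · 1 / 1 = 0.1
20 log₁₀(0.1) ≈ -20.00 dB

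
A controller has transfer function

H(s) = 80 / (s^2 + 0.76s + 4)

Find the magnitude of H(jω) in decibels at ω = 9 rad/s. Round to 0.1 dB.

At s = jω = j9:
quadratic: (j9)² + 0.76·j9 + 4 = -77 + j6.84 → |·| ≈ 77.303, ∠ ≈ 174.92°
|H| = 80 / 77.303 ≈ 1.0349
Gain = 20 log₁₀(1.0349) ≈ 0.30 dB

0.3 dB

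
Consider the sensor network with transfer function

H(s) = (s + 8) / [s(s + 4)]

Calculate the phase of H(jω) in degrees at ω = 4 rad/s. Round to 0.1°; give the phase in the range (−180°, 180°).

At s = jω = j4:
zero (s+8): 8 + j4 → |·| = √(8²+4²) = √80 ≈ 8.9443, ∠ = arctan(4/8) ≈ 26.57°
pole (s+4): 4 + j4 → |·| = √(4²+4²) = √32 ≈ 5.6569, ∠ = arctan(4/4) ≈ 45.00°
pole at origin: |s| = 4, ∠ = 90.00° (in denominator)
∠H = 26.57° − 135.00° = -108.43°

-108.4°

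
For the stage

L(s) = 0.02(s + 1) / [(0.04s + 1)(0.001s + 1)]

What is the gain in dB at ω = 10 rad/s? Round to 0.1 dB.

At ω = 10 rad/s:
zero (1 + j10·1) = 1 + j10 → |·| ≈ 10.05, ∠ ≈ 84.29°
pole (1 + j10·0.04) = 1 + j0.4 → |·| ≈ 1.077, ∠ ≈ 21.80°
pole (1 + j10·0.001) = 1 + j0.01 → |·| ≈ 1, ∠ ≈ 0.57°
|L| = 0.02 · 10.05 / (1.077 · 1) ≈ 0.18663
Gain = 20 log₁₀(0.18663) ≈ -14.58 dB

-14.6 dB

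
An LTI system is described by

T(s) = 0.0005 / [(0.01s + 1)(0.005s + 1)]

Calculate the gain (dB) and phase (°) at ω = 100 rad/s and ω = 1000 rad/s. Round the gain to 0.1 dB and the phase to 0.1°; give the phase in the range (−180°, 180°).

At ω = 100 rad/s:
pole (1 + j100·0.01) = 1 + j1 → |·| ≈ 1.4142, ∠ ≈ 45.00°
pole (1 + j100·0.005) = 1 + j0.5 → |·| ≈ 1.118, ∠ ≈ 26.57°
|T| = 0.0005 · 1 / (1.4142 · 1.118) ≈ 0.00031624
Gain = 20 log₁₀(0.00031624) ≈ -70.00 dB
∠T = (0°) − (45.00° + 26.57°) = -71.57°

At ω = 1000 rad/s:
pole (1 + j1000·0.01) = 1 + j10 → |·| ≈ 10.05, ∠ ≈ 84.29°
pole (1 + j1000·0.005) = 1 + j5 → |·| ≈ 5.099, ∠ ≈ 78.69°
|T| = 0.0005 · 1 / (10.05 · 5.099) ≈ 9.7571e-06
Gain = 20 log₁₀(9.7571e-06) ≈ -100.21 dB
∠T = (0°) − (84.29° + 78.69°) = -162.98°

ω = 100: -70.0 dB, -71.6°; ω = 1000: -100.2 dB, -163.0°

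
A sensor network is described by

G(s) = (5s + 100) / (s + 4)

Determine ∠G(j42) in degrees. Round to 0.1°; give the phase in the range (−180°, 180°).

-20.0°

Substitute s = j42:
Numerator: 5(j42) + 100 = 100 + j210
Denominator: (j42) + 4 = 4 + j42
|N| = √(100² + 210²) ≈ 232.59, ∠N ≈ 64.54°
|D| = √(4² + 42²) ≈ 42.19, ∠D ≈ 84.56°
∠G = 64.54° − 84.56° = -20.02°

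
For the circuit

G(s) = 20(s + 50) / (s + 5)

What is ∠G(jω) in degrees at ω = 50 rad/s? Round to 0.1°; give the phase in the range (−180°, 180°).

At s = jω = j50:
zero (s+50): 50 + j50 → |·| = √(50²+50²) = √5000 ≈ 70.711, ∠ = arctan(50/50) ≈ 45.00°
pole (s+5): 5 + j50 → |·| = √(5²+50²) = √2525 ≈ 50.249, ∠ = arctan(50/5) ≈ 84.29°
∠G = 45.00° − 84.29° = -39.29°

-39.3°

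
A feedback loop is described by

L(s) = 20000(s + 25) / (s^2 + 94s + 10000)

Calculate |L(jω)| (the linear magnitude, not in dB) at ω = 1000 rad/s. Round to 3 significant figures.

20.1

At s = jω = j1000:
zero (s+25): 25 + j1000 → |·| = √(25²+1000²) = √1000625 ≈ 1000.3, ∠ = arctan(1000/25) ≈ 88.57°
quadratic: (j1000)² + 94·j1000 + 10000 = -990000 + j94000 → |·| ≈ 9.9445e+05, ∠ ≈ 174.58°
|L| = 20000 · 1000.3 / 9.9445e+05 ≈ 20.118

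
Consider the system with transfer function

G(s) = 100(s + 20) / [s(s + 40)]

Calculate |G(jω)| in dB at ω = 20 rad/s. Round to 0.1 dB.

10.0 dB

At s = jω = j20:
zero (s+20): 20 + j20 → |·| = √(20²+20²) = √800 ≈ 28.284, ∠ = arctan(20/20) ≈ 45.00°
pole (s+40): 40 + j20 → |·| = √(40²+20²) = √2000 ≈ 44.721, ∠ = arctan(20/40) ≈ 26.57°
pole at origin: |s| = 20, ∠ = 90.00° (in denominator)
|G| = 100 · 28.284 / 894.42 ≈ 3.1623
Gain = 20 log₁₀(3.1623) ≈ 10.00 dB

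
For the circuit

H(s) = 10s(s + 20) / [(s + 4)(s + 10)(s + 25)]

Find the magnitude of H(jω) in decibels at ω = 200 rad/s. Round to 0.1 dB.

At s = jω = j200:
zero (s+20): 20 + j200 → |·| = √(20²+200²) = √40400 ≈ 201, ∠ = arctan(200/20) ≈ 84.29°
zero at origin: s = j200 → |·| = 200, ∠ = 90.00°
pole (s+4): 4 + j200 → |·| = √(4²+200²) = √40016 ≈ 200.04, ∠ = arctan(200/4) ≈ 88.85°
pole (s+10): 10 + j200 → |·| = √(10²+200²) = √40100 ≈ 200.25, ∠ = arctan(200/10) ≈ 87.14°
pole (s+25): 25 + j200 → |·| = √(25²+200²) = √40625 ≈ 201.56, ∠ = arctan(200/25) ≈ 82.87°
|H| = 10 · 40200 / 8.0741e+06 ≈ 0.049789
Gain = 20 log₁₀(0.049789) ≈ -26.06 dB

-26.1 dB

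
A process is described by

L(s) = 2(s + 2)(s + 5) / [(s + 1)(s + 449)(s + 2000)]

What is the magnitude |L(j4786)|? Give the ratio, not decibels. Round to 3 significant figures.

0.000384

At s = jω = j4786:
zero (s+2): 2 + j4786 → |·| = √(2²+4786²) = √22905800 ≈ 4786, ∠ = arctan(4786/2) ≈ 89.98°
zero (s+5): 5 + j4786 → |·| = √(5²+4786²) = √22905821 ≈ 4786, ∠ = arctan(4786/5) ≈ 89.94°
pole (s+1): 1 + j4786 → |·| = √(1²+4786²) = √22905797 ≈ 4786, ∠ = arctan(4786/1) ≈ 89.99°
pole (s+449): 449 + j4786 → |·| = √(449²+4786²) = √23107397 ≈ 4807, ∠ = arctan(4786/449) ≈ 84.64°
pole (s+2000): 2000 + j4786 → |·| = √(2000²+4786²) = √26905796 ≈ 5187.1, ∠ = arctan(4786/2000) ≈ 67.32°
|L| = 2 · 2.2906e+07 / 1.1934e+11 ≈ 0.00038388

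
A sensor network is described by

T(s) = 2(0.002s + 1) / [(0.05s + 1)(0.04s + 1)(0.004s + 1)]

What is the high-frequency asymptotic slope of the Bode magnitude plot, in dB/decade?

-40 dB/decade

Each pole contributes −20 dB/decade at high frequency; each zero contributes +20 dB/decade.
Net: 1 zero(s) − 3 pole(s) → -40 dB/decade.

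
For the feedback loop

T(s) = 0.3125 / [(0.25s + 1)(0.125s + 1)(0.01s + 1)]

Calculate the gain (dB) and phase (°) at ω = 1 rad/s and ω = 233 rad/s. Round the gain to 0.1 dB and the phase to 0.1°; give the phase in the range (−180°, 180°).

ω = 1: -10.4 dB, -21.7°; ω = 233: -82.8 dB, 116.2°

At ω = 1 rad/s:
pole (1 + j1·0.25) = 1 + j0.25 → |·| ≈ 1.0308, ∠ ≈ 14.04°
pole (1 + j1·0.125) = 1 + j0.125 → |·| ≈ 1.0078, ∠ ≈ 7.13°
pole (1 + j1·0.01) = 1 + j0.01 → |·| ≈ 1, ∠ ≈ 0.57°
|T| = 0.3125 · 1 / (1.0308 · 1.0078 · 1) ≈ 0.30082
Gain = 20 log₁₀(0.30082) ≈ -10.43 dB
∠T = (0°) − (14.04° + 7.13° + 0.57°) = -21.74°

At ω = 233 rad/s:
pole (1 + j233·0.25) = 1 + j58.25 → |·| ≈ 58.259, ∠ ≈ 89.02°
pole (1 + j233·0.125) = 1 + j29.125 → |·| ≈ 29.142, ∠ ≈ 88.03°
pole (1 + j233·0.01) = 1 + j2.33 → |·| ≈ 2.5355, ∠ ≈ 66.77°
|T| = 0.3125 · 1 / (58.259 · 29.142 · 2.5355) ≈ 7.2595e-05
Gain = 20 log₁₀(7.2595e-05) ≈ -82.78 dB
∠T = (0°) − (89.02° + 88.03° + 66.77°) = -243.82° ≡ 116.18° (principal value)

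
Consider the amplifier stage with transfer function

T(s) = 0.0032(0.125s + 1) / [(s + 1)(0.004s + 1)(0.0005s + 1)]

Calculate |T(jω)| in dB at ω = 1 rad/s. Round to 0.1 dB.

At ω = 1 rad/s:
zero (1 + j1·0.125) = 1 + j0.125 → |·| ≈ 1.0078, ∠ ≈ 7.13°
pole (1 + j1·1) = 1 + j1 → |·| ≈ 1.4142, ∠ ≈ 45.00°
pole (1 + j1·0.004) = 1 + j0.004 → |·| ≈ 1, ∠ ≈ 0.23°
pole (1 + j1·0.0005) = 1 + j0.0005 → |·| ≈ 1, ∠ ≈ 0.03°
|T| = 0.0032 · 1.0078 / (1.4142 · 1 · 1) ≈ 0.0022804
Gain = 20 log₁₀(0.0022804) ≈ -52.84 dB

-52.8 dB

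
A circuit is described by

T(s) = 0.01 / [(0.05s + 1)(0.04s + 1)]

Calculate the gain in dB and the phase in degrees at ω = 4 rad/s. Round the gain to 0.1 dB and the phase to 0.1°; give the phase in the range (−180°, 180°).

At ω = 4 rad/s:
pole (1 + j4·0.05) = 1 + j0.2 → |·| ≈ 1.0198, ∠ ≈ 11.31°
pole (1 + j4·0.04) = 1 + j0.16 → |·| ≈ 1.0127, ∠ ≈ 9.09°
|T| = 0.01 · 1 / (1.0198 · 1.0127) ≈ 0.0096829
Gain = 20 log₁₀(0.0096829) ≈ -40.28 dB
∠T = (0°) − (11.31° + 9.09°) = -20.40°

-40.3 dB, -20.4°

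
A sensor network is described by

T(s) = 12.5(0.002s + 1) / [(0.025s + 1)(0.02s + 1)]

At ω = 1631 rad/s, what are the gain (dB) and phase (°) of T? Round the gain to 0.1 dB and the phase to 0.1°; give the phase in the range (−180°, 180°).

-29.9 dB, -103.9°

At ω = 1631 rad/s:
zero (1 + j1631·0.002) = 1 + j3.262 → |·| ≈ 3.4118, ∠ ≈ 72.96°
pole (1 + j1631·0.025) = 1 + j40.775 → |·| ≈ 40.787, ∠ ≈ 88.60°
pole (1 + j1631·0.02) = 1 + j32.62 → |·| ≈ 32.635, ∠ ≈ 88.24°
|T| = 12.5 · 3.4118 / (40.787 · 32.635) ≈ 0.03204
Gain = 20 log₁₀(0.03204) ≈ -29.89 dB
∠T = (72.96°) − (88.60° + 88.24°) = -103.88°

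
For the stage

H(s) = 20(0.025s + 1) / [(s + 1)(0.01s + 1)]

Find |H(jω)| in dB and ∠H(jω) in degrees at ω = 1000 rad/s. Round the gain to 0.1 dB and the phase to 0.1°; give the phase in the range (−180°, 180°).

At ω = 1000 rad/s:
zero (1 + j1000·0.025) = 1 + j25 → |·| ≈ 25.02, ∠ ≈ 87.71°
pole (1 + j1000·1) = 1 + j1000 → |·| ≈ 1000, ∠ ≈ 89.94°
pole (1 + j1000·0.01) = 1 + j10 → |·| ≈ 10.05, ∠ ≈ 84.29°
|H| = 20 · 25.02 / (1000 · 10.05) ≈ 0.049791
Gain = 20 log₁₀(0.049791) ≈ -26.06 dB
∠H = (87.71°) − (89.94° + 84.29°) = -86.52°

-26.1 dB, -86.5°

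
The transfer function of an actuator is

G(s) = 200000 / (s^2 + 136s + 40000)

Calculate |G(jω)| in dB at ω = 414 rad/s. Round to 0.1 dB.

2.9 dB

At s = jω = j414:
quadratic: (j414)² + 136·j414 + 40000 = -131396 + j56304 → |·| ≈ 1.4295e+05, ∠ ≈ 156.80°
|G| = 200000 / 1.4295e+05 ≈ 1.3991
Gain = 20 log₁₀(1.3991) ≈ 2.92 dB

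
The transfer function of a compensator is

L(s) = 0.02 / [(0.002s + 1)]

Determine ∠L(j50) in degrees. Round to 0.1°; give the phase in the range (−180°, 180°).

-5.7°

At ω = 50 rad/s:
pole (1 + j50·0.002) = 1 + j0.1 → |·| ≈ 1.005, ∠ ≈ 5.71°
∠L = (0°) − (5.71°) = -5.71°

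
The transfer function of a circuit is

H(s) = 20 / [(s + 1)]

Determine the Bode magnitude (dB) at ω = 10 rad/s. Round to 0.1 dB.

At ω = 10 rad/s:
pole (1 + j10·1) = 1 + j10 → |·| ≈ 10.05, ∠ ≈ 84.29°
|H| = 20 · 1 / (10.05) ≈ 1.99
Gain = 20 log₁₀(1.99) ≈ 5.98 dB

6.0 dB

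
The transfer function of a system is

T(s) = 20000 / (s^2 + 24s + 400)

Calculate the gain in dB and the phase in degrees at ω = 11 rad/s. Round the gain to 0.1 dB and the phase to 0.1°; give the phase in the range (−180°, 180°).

At s = jω = j11:
quadratic: (j11)² + 24·j11 + 400 = 279 + j264 → |·| ≈ 384.11, ∠ ≈ 43.42°
|T| = 20000 / 384.11 ≈ 52.068
Gain = 20 log₁₀(52.068) ≈ 34.33 dB
∠T = 0.00° − 43.42° = -43.42°

34.3 dB, -43.4°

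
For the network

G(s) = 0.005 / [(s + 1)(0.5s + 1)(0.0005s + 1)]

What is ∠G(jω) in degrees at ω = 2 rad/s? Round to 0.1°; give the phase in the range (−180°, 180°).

At ω = 2 rad/s:
pole (1 + j2·1) = 1 + j2 → |·| ≈ 2.2361, ∠ ≈ 63.43°
pole (1 + j2·0.5) = 1 + j1 → |·| ≈ 1.4142, ∠ ≈ 45.00°
pole (1 + j2·0.0005) = 1 + j0.001 → |·| ≈ 1, ∠ ≈ 0.06°
∠G = (0°) − (63.43° + 45.00° + 0.06°) = -108.49°

-108.5°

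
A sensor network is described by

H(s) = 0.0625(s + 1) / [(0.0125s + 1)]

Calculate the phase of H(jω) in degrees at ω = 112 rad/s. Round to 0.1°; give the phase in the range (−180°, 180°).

At ω = 112 rad/s:
zero (1 + j112·1) = 1 + j112 → |·| ≈ 112, ∠ ≈ 89.49°
pole (1 + j112·0.0125) = 1 + j1.4 → |·| ≈ 1.7205, ∠ ≈ 54.46°
∠H = (89.49°) − (54.46°) = 35.03°

35.0°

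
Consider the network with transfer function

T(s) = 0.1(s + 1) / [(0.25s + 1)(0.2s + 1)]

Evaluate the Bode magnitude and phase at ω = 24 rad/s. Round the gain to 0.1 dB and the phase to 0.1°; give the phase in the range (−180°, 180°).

At ω = 24 rad/s:
zero (1 + j24·1) = 1 + j24 → |·| ≈ 24.021, ∠ ≈ 87.61°
pole (1 + j24·0.25) = 1 + j6 → |·| ≈ 6.0828, ∠ ≈ 80.54°
pole (1 + j24·0.2) = 1 + j4.8 → |·| ≈ 4.9031, ∠ ≈ 78.23°
|T| = 0.1 · 24.021 / (6.0828 · 4.9031) ≈ 0.080541
Gain = 20 log₁₀(0.080541) ≈ -21.88 dB
∠T = (87.61°) − (80.54° + 78.23°) = -71.16°

-21.9 dB, -71.2°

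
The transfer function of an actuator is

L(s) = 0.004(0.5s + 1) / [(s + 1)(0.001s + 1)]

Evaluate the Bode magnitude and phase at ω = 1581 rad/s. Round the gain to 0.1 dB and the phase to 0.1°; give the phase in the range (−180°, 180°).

-59.4 dB, -57.7°

At ω = 1581 rad/s:
zero (1 + j1581·0.5) = 1 + j790.5 → |·| ≈ 790.5, ∠ ≈ 89.93°
pole (1 + j1581·1) = 1 + j1581 → |·| ≈ 1581, ∠ ≈ 89.96°
pole (1 + j1581·0.001) = 1 + j1.581 → |·| ≈ 1.8707, ∠ ≈ 57.69°
|L| = 0.004 · 790.5 / (1581 · 1.8707) ≈ 0.0010691
Gain = 20 log₁₀(0.0010691) ≈ -59.42 dB
∠L = (89.93°) − (89.96° + 57.69°) = -57.72°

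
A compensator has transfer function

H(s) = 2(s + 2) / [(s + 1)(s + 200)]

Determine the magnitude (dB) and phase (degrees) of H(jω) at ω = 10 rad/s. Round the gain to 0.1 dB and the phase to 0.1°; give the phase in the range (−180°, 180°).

At s = jω = j10:
zero (s+2): 2 + j10 → |·| = √(2²+10²) = √104 ≈ 10.198, ∠ = arctan(10/2) ≈ 78.69°
pole (s+1): 1 + j10 → |·| = √(1²+10²) = √101 ≈ 10.05, ∠ = arctan(10/1) ≈ 84.29°
pole (s+200): 200 + j10 → |·| = √(200²+10²) = √40100 ≈ 200.25, ∠ = arctan(10/200) ≈ 2.86°
|H| = 2 · 10.198 / 2012.5 ≈ 0.010135
Gain = 20 log₁₀(0.010135) ≈ -39.88 dB
∠H = 78.69° − 87.15° = -8.46°

-39.9 dB, -8.5°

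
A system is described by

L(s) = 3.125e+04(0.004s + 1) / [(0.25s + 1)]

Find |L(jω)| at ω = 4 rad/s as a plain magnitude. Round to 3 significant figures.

2.21e+04

At ω = 4 rad/s:
zero (1 + j4·0.004) = 1 + j0.016 → |·| ≈ 1.0001, ∠ ≈ 0.92°
pole (1 + j4·0.25) = 1 + j1 → |·| ≈ 1.4142, ∠ ≈ 45.00°
|L| = 3.125e+04 · 1.0001 / (1.4142) ≈ 22100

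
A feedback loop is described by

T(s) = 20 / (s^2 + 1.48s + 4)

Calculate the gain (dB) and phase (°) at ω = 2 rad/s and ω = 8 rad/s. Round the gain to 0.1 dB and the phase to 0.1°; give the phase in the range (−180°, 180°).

At s = jω = j2:
quadratic: (j2)² + 1.48·j2 + 4 = 0 + j2.96 → |·| ≈ 2.96, ∠ ≈ 90.00°
|T| = 20 / 2.96 ≈ 6.7568
Gain = 20 log₁₀(6.7568) ≈ 16.59 dB
∠T = 0.00° − 90.00° = -90.00°

At s = jω = j8:
quadratic: (j8)² + 1.48·j8 + 4 = -60 + j11.84 → |·| ≈ 61.157, ∠ ≈ 168.84°
|T| = 20 / 61.157 ≈ 0.32703
Gain = 20 log₁₀(0.32703) ≈ -9.71 dB
∠T = 0.00° − 168.84° = -168.84°

ω = 2: 16.6 dB, -90.0°; ω = 8: -9.7 dB, -168.8°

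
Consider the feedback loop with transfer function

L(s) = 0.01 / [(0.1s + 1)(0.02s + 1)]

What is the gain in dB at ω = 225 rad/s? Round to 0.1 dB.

At ω = 225 rad/s:
pole (1 + j225·0.1) = 1 + j22.5 → |·| ≈ 22.522, ∠ ≈ 87.46°
pole (1 + j225·0.02) = 1 + j4.5 → |·| ≈ 4.6098, ∠ ≈ 77.47°
|L| = 0.01 · 1 / (22.522 · 4.6098) ≈ 9.6319e-05
Gain = 20 log₁₀(9.6319e-05) ≈ -80.33 dB

-80.3 dB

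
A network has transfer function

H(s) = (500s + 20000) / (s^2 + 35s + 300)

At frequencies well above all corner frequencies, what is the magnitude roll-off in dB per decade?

-20 dB/decade

Each pole contributes −20 dB/decade at high frequency; each zero contributes +20 dB/decade.
Net: 1 zero(s) − 2 pole(s) → -20 dB/decade.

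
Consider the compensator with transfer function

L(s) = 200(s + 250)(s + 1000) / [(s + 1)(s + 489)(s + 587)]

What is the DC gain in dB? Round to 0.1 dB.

L(0) = 200·250·1000 / (1·489·587) ≈ 174.19
20 log₁₀(174.19) ≈ 44.82 dB

44.8 dB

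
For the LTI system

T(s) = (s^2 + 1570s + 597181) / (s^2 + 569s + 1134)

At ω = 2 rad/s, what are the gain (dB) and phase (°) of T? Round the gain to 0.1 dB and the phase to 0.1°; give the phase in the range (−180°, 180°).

Substitute s = j2:
Numerator: (j2)^2 + 1570(j2) + 597181 = 597177 + j3140
Denominator: (j2)^2 + 569(j2) + 1134 = 1130 + j1138
|N| = √(597177² + 3140²) ≈ 5.9719e+05, ∠N ≈ 0.30°
|D| = √(1130² + 1138²) ≈ 1603.7, ∠D ≈ 45.20°
|T| = 5.9719e+05 / 1603.7 ≈ 372.38
Gain = 20 log₁₀(372.38) ≈ 51.42 dB
∠T = 0.30° − 45.20° = -44.90°

51.4 dB, -44.9°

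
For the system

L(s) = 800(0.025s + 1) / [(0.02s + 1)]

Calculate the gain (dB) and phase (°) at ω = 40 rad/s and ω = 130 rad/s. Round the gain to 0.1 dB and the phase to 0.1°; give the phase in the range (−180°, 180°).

ω = 40: 58.9 dB, 6.3°; ω = 130: 59.8 dB, 3.9°

At ω = 40 rad/s:
zero (1 + j40·0.025) = 1 + j1 → |·| ≈ 1.4142, ∠ ≈ 45.00°
pole (1 + j40·0.02) = 1 + j0.8 → |·| ≈ 1.2806, ∠ ≈ 38.66°
|L| = 800 · 1.4142 / (1.2806) ≈ 883.46
Gain = 20 log₁₀(883.46) ≈ 58.92 dB
∠L = (45.00°) − (38.66°) = 6.34°

At ω = 130 rad/s:
zero (1 + j130·0.025) = 1 + j3.25 → |·| ≈ 3.4004, ∠ ≈ 72.90°
pole (1 + j130·0.02) = 1 + j2.6 → |·| ≈ 2.7857, ∠ ≈ 68.96°
|L| = 800 · 3.4004 / (2.7857) ≈ 976.53
Gain = 20 log₁₀(976.53) ≈ 59.79 dB
∠L = (72.90°) − (68.96°) = 3.94°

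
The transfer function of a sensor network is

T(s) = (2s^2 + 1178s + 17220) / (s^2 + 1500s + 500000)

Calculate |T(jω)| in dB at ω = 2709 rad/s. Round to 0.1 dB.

5.5 dB

Substitute s = j2709:
Numerator: 2(j2709)^2 + 1178(j2709) + 17220 = -14660142 + j3191202
Denominator: (j2709)^2 + 1500(j2709) + 500000 = -6838681 + j4063500
|N| = √(14660142² + 3191202²) ≈ 1.5003e+07, ∠N ≈ 167.72°
|D| = √(6838681² + 4063500²) ≈ 7.9548e+06, ∠D ≈ 149.28°
|T| = 1.5003e+07 / 7.9548e+06 ≈ 1.886
Gain = 20 log₁₀(1.886) ≈ 5.51 dB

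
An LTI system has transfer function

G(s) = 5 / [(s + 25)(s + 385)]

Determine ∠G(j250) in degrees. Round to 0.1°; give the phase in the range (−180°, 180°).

-117.3°

At s = jω = j250:
pole (s+25): 25 + j250 → |·| = √(25²+250²) = √63125 ≈ 251.25, ∠ = arctan(250/25) ≈ 84.29°
pole (s+385): 385 + j250 → |·| = √(385²+250²) = √210725 ≈ 459.05, ∠ = arctan(250/385) ≈ 33.00°
∠G = 0.00° − 117.29° = -117.29°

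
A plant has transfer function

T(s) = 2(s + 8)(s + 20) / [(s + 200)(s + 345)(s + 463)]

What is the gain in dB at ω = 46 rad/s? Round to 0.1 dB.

At s = jω = j46:
zero (s+8): 8 + j46 → |·| = √(8²+46²) = √2180 ≈ 46.69, ∠ = arctan(46/8) ≈ 80.13°
zero (s+20): 20 + j46 → |·| = √(20²+46²) = √2516 ≈ 50.16, ∠ = arctan(46/20) ≈ 66.50°
pole (s+200): 200 + j46 → |·| = √(200²+46²) = √42116 ≈ 205.22, ∠ = arctan(46/200) ≈ 12.95°
pole (s+345): 345 + j46 → |·| = √(345²+46²) = √121141 ≈ 348.05, ∠ = arctan(46/345) ≈ 7.59°
pole (s+463): 463 + j46 → |·| = √(463²+46²) = √216485 ≈ 465.28, ∠ = arctan(46/463) ≈ 5.67°
|T| = 2 · 2342 / 3.3233e+07 ≈ 0.00014094
Gain = 20 log₁₀(0.00014094) ≈ -77.02 dB

-77.0 dB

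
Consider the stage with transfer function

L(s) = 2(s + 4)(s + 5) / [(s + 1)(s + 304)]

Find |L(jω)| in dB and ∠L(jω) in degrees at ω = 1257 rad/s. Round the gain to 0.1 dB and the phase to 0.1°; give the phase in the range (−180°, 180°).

5.8 dB, 13.2°

At s = jω = j1257:
zero (s+4): 4 + j1257 → |·| = √(4²+1257²) = √1580065 ≈ 1257, ∠ = arctan(1257/4) ≈ 89.82°
zero (s+5): 5 + j1257 → |·| = √(5²+1257²) = √1580074 ≈ 1257, ∠ = arctan(1257/5) ≈ 89.77°
pole (s+1): 1 + j1257 → |·| = √(1²+1257²) = √1580050 ≈ 1257, ∠ = arctan(1257/1) ≈ 89.95°
pole (s+304): 304 + j1257 → |·| = √(304²+1257²) = √1672465 ≈ 1293.2, ∠ = arctan(1257/304) ≈ 76.40°
|L| = 2 · 1.58e+06 / 1.6256e+06 ≈ 1.9439
Gain = 20 log₁₀(1.9439) ≈ 5.77 dB
∠L = 179.59° − 166.35° = 13.24°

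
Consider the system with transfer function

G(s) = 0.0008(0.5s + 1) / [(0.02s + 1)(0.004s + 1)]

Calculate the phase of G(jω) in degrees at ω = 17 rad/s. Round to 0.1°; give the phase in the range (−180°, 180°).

At ω = 17 rad/s:
zero (1 + j17·0.5) = 1 + j8.5 → |·| ≈ 8.5586, ∠ ≈ 83.29°
pole (1 + j17·0.02) = 1 + j0.34 → |·| ≈ 1.0562, ∠ ≈ 18.78°
pole (1 + j17·0.004) = 1 + j0.068 → |·| ≈ 1.0023, ∠ ≈ 3.89°
∠G = (83.29°) − (18.78° + 3.89°) = 60.62°

60.6°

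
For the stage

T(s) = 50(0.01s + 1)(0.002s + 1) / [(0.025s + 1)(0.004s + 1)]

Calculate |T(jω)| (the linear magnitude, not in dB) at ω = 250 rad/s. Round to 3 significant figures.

16.8

At ω = 250 rad/s:
zero (1 + j250·0.01) = 1 + j2.5 → |·| ≈ 2.6926, ∠ ≈ 68.20°
zero (1 + j250·0.002) = 1 + j0.5 → |·| ≈ 1.118, ∠ ≈ 26.57°
pole (1 + j250·0.025) = 1 + j6.25 → |·| ≈ 6.3295, ∠ ≈ 80.91°
pole (1 + j250·0.004) = 1 + j1 → |·| ≈ 1.4142, ∠ ≈ 45.00°
|T| = 50 · 2.6926 · 1.118 / (6.3295 · 1.4142) ≈ 16.815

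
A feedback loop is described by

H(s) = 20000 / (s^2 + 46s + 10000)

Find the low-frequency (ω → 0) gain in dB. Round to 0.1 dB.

6.0 dB

H(0) = 20000 / 10000 = 2
20 log₁₀(2) ≈ 6.02 dB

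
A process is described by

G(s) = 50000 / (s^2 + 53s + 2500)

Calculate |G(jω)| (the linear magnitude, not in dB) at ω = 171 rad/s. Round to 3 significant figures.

At s = jω = j171:
quadratic: (j171)² + 53·j171 + 2500 = -26741 + j9063 → |·| ≈ 28235, ∠ ≈ 161.28°
|G| = 50000 / 28235 ≈ 1.7709

1.77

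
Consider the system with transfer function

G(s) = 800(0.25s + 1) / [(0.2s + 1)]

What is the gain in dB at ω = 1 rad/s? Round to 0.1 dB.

At ω = 1 rad/s:
zero (1 + j1·0.25) = 1 + j0.25 → |·| ≈ 1.0308, ∠ ≈ 14.04°
pole (1 + j1·0.2) = 1 + j0.2 → |·| ≈ 1.0198, ∠ ≈ 11.31°
|G| = 800 · 1.0308 / (1.0198) ≈ 808.63
Gain = 20 log₁₀(808.63) ≈ 58.15 dB

58.2 dB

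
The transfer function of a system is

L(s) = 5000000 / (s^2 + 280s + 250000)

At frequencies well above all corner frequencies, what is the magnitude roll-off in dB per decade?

Each pole contributes −20 dB/decade at high frequency; each zero contributes +20 dB/decade.
Net: 0 zero(s) − 2 pole(s) → -40 dB/decade.

-40 dB/decade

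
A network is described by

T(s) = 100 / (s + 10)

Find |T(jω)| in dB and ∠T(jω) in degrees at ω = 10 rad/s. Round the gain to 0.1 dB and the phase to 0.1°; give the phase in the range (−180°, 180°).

17.0 dB, -45.0°

At s = jω = j10:
pole (s+10): 10 + j10 → |·| = √(10²+10²) = √200 ≈ 14.142, ∠ = arctan(10/10) ≈ 45.00°
|T| = 100 / 14.142 ≈ 7.0711
Gain = 20 log₁₀(7.0711) ≈ 16.99 dB
∠T = 0.00° − 45.00° = -45.00°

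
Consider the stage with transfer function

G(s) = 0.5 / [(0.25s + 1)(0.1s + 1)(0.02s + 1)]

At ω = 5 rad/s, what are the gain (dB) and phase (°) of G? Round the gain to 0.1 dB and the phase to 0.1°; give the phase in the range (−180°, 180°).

-11.1 dB, -83.6°

At ω = 5 rad/s:
pole (1 + j5·0.25) = 1 + j1.25 → |·| ≈ 1.6008, ∠ ≈ 51.34°
pole (1 + j5·0.1) = 1 + j0.5 → |·| ≈ 1.118, ∠ ≈ 26.57°
pole (1 + j5·0.02) = 1 + j0.1 → |·| ≈ 1.005, ∠ ≈ 5.71°
|G| = 0.5 · 1 / (1.6008 · 1.118 · 1.005) ≈ 0.27799
Gain = 20 log₁₀(0.27799) ≈ -11.12 dB
∠G = (0°) − (51.34° + 26.57° + 5.71°) = -83.62°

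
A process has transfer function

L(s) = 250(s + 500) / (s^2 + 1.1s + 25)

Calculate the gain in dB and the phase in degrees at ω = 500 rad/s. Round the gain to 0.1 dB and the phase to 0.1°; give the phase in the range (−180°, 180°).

At s = jω = j500:
zero (s+500): 500 + j500 → |·| = √(500²+500²) = √500000 ≈ 707.11, ∠ = arctan(500/500) ≈ 45.00°
quadratic: (j500)² + 1.1·j500 + 25 = -249975 + j550 → |·| ≈ 2.4998e+05, ∠ ≈ 179.87°
|L| = 250 · 707.11 / 2.4998e+05 ≈ 0.70717
Gain = 20 log₁₀(0.70717) ≈ -3.01 dB
∠L = 45.00° − 179.87° = -134.87°

-3.0 dB, -134.9°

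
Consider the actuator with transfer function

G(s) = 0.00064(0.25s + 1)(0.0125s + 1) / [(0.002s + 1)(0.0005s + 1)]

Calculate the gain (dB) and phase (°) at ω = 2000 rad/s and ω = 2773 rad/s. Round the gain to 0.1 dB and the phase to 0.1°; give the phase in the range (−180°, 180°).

ω = 2000: 2.8 dB, 56.6°; ω = 2773: 4.1 dB, 44.3°

At ω = 2000 rad/s:
zero (1 + j2000·0.25) = 1 + j500 → |·| ≈ 500, ∠ ≈ 89.89°
zero (1 + j2000·0.0125) = 1 + j25 → |·| ≈ 25.02, ∠ ≈ 87.71°
pole (1 + j2000·0.002) = 1 + j4 → |·| ≈ 4.1231, ∠ ≈ 75.96°
pole (1 + j2000·0.0005) = 1 + j1 → |·| ≈ 1.4142, ∠ ≈ 45.00°
|G| = 0.00064 · 500 · 25.02 / (4.1231 · 1.4142) ≈ 1.3731
Gain = 20 log₁₀(1.3731) ≈ 2.75 dB
∠G = (89.89° + 87.71°) − (75.96° + 45.00°) = 56.64°

At ω = 2773 rad/s:
zero (1 + j2773·0.25) = 1 + j693.25 → |·| ≈ 693.25, ∠ ≈ 89.92°
zero (1 + j2773·0.0125) = 1 + j34.6625 → |·| ≈ 34.677, ∠ ≈ 88.35°
pole (1 + j2773·0.002) = 1 + j5.546 → |·| ≈ 5.6354, ∠ ≈ 79.78°
pole (1 + j2773·0.0005) = 1 + j1.3865 → |·| ≈ 1.7095, ∠ ≈ 54.20°
|G| = 0.00064 · 693.25 · 34.677 / (5.6354 · 1.7095) ≈ 1.597
Gain = 20 log₁₀(1.597) ≈ 4.07 dB
∠G = (89.92° + 88.35°) − (79.78° + 54.20°) = 44.29°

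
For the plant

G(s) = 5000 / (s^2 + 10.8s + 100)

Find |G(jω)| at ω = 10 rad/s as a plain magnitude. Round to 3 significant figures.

46.3

At s = jω = j10:
quadratic: (j10)² + 10.8·j10 + 100 = 0 + j108 → |·| ≈ 108, ∠ ≈ 90.00°
|G| = 5000 / 108 ≈ 46.296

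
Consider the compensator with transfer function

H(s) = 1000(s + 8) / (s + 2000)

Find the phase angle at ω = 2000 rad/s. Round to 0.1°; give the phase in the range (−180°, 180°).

44.8°

At s = jω = j2000:
zero (s+8): 8 + j2000 → |·| = √(8²+2000²) = √4000064 ≈ 2000, ∠ = arctan(2000/8) ≈ 89.77°
pole (s+2000): 2000 + j2000 → |·| = √(2000²+2000²) = √8000000 ≈ 2828.4, ∠ = arctan(2000/2000) ≈ 45.00°
∠H = 89.77° − 45.00° = 44.77°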